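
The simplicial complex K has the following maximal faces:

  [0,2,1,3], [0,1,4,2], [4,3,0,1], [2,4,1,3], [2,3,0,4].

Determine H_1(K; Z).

H_1 ≅ 0.

Order the vertices as 0 < 1 < 2 < 3 < 4. Listing each simplex with vertices in this order, K has dimension 3 with simplices:

  0-simplices (5): [0], [1], [2], [3], [4]
  1-simplices (10): [0,1], [0,2], [0,3], [0,4], [1,2], [1,3], [1,4], [2,3], [2,4], [3,4]
  2-simplices (10): [0,1,2], [0,1,3], [0,1,4], [0,2,3], [0,2,4], [0,3,4], [1,2,3], [1,2,4], [1,3,4], [2,3,4]
  3-simplices (5): [0,1,2,3], [0,1,2,4], [0,1,3,4], [0,2,3,4], [1,2,3,4]

so the chain groups are C_0 ≅ Z^5, C_1 ≅ Z^10, C_2 ≅ Z^10, C_3 ≅ Z^5.

The boundary map ∂_1: C_1 → C_0 maps an edge to its endpoints' difference, ∂[p,q] = q − p. For instance
  ∂[1,2] = [2] − [1].
The resulting 5×10 matrix has rank 4, and its Smith normal form has invariant factors (1,1,1,1).

Boundary ∂_2: C_2 → C_1 acts by ∂[p,q,r] = [q,r] − [p,r] + [p,q]. For instance
  ∂[1,2,3] = [2,3] − [1,3] + [1,2],
  ∂[0,3,4] = [3,4] − [0,4] + [0,3].
This gives a 10×10 integer matrix of rank 6; reducing to Smith normal form yields diagonal entries (1,1,1,1,1,1).

Boundary ∂_3: C_3 → C_2 sends each 3-simplex σ to the alternating sum Σ_i (−1)^i (σ with its i-th vertex removed). For instance
  ∂[0,1,2,4] = [1,2,4] − [0,2,4] + [0,1,4] − [0,1,2],
  ∂[1,2,3,4] = [2,3,4] − [1,3,4] + [1,2,4] − [1,2,3].
The 10×5 boundary matrix has rank 4 and Smith normal form diag(1,1,1,1).

Computing H_k = (kernel of ∂_k) / (image of ∂_{k+1}):

  H_1: rank ker ∂_1 − rank ∂_2 = (10 − 4) − 6 = 0, and the invariant factors of ∂_2 are all 1, so H_1 ≅ 0.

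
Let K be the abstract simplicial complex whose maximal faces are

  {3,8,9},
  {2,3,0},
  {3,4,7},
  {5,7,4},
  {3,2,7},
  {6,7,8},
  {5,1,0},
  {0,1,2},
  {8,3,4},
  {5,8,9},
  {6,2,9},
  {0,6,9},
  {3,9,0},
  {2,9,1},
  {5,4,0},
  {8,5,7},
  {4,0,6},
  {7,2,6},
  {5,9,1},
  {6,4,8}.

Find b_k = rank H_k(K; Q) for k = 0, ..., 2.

K has 10 vertices, 30 edges, 20 triangles.
rank ∂_0 = 0, rank ∂_1 = 9 ⇒ b_0 = 10 − 0 − 9 = 1; all invariant factors of ∂_1 are 1 so no torsion. So H_0 = Z.
rank ∂_1 = 9, rank ∂_2 = 20 ⇒ b_1 = 30 − 9 − 20 = 1; ∂_2 has invariant factor(s) [2] giving torsion. So H_1 = Z ⊕ Z/2.
rank ∂_2 = 20, rank ∂_3 = 0 ⇒ b_2 = 20 − 20 − 0 = 0. So H_2 = 0.

b_0 = 1, b_1 = 1, b_2 = 0.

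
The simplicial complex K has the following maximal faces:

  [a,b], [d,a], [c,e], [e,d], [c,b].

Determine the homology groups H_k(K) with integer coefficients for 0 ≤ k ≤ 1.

We work with the vertex ordering a < b < c < d < e. The simplices of K, each written with vertices in increasing order, are:

  0-simplices (5): a, b, c, d, e
  1-simplices (5): ab, ad, bc, ce, de

giving chain groups C_0 ≅ Z^5, C_1 ≅ Z^5.

The boundary map ∂_1: C_1 → C_0 is given by ∂[p,q] = [q] − [p]. For instance
  ∂de = e − d.
The 5×5 boundary matrix has rank 4 and Smith normal form diag(1,1,1,1).

Reading off H_k = ker ∂_k / im ∂_{k+1}:

  H_0: rank C_0 − rank ∂_1 = 5 − 4 = 1, and the invariant factors of ∂_1 are all 1, so H_0 ≅ Z.
  H_1: rank ker ∂_1 − rank ∂_2 = (5 − 4) − 0 = 1, and there is no ∂_2, so H_1 ≅ Z.

As a check, the Euler characteristic is 5 − 5 = 0, which agrees with 1 − 1 = 0.
(K is a triangulation of the circle S^1.)

H_0 ≅ Z,  H_1 ≅ Z.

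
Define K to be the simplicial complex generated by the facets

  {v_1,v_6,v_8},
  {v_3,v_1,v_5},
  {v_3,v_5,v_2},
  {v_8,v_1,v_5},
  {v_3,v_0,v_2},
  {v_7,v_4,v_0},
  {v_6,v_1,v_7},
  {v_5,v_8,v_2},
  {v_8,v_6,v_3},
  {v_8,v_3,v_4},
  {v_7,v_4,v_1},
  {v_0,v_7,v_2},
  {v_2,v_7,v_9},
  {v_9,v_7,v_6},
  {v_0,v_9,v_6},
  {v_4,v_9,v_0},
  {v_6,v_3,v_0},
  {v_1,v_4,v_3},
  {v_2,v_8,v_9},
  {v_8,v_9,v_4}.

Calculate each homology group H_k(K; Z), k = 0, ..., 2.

H_0 = Z,  H_1 = Z ⊕ Z/2,  H_2 = 0.

Order the vertices as v_0 < v_1 < v_2 < v_3 < v_4 < v_5 < v_6 < v_7 < v_8 < v_9. Listing each simplex with vertices in this order, K has dimension 2 with simplices:

  0-simplices (10): [v_0], [v_1], [v_2], [v_3], [v_4], [v_5], [v_6], [v_7], [v_8], [v_9]
  1-simplices (30): (30 of them)
  2-simplices (20): (20 of them)

Hence C_0 ≅ Z^10, C_1 ≅ Z^30, C_2 ≅ Z^20.

∂_1: C_1 → C_0 maps an edge to its endpoints' difference, ∂[p,q] = q − p. For instance
  ∂[v_0,v_2] = [v_2] − [v_0].
The resulting 10×30 matrix has rank 9, and its Smith normal form has invariant factors (1,1,1,1,1,1,1,1,1).

Boundary ∂_2: C_2 → C_1 acts by ∂[p,q,r] = [q,r] − [p,r] + [p,q]. For instance
  ∂[v_6,v_7,v_9] = [v_7,v_9] − [v_6,v_9] + [v_6,v_7],
  ∂[v_2,v_3,v_5] = [v_3,v_5] − [v_2,v_5] + [v_2,v_3].
This gives a 30×20 integer matrix of rank 20; reducing to Smith normal form yields diagonal entries (1,1,1,1,1,1,1,1,1,1,1,1,1,1,1,1,1,1,1,2).

From H_k ≅ ker(∂_k) / im(∂_{k+1}) we obtain:

  H_0: rank C_0 − rank ∂_1 = 10 − 9 = 1, and the invariant factors of ∂_1 are all 1, so H_0 = Z.
  H_1: rank ker ∂_1 − rank ∂_2 = (30 − 9) − 20 = 1, and ∂_2 has invariant factor 2 > 1, so H_1 = Z ⊕ Z/2.
  H_2: rank ker ∂_2 − rank ∂_3 = (20 − 20) − 0 = 0, and there is no ∂_3, so H_2 = 0.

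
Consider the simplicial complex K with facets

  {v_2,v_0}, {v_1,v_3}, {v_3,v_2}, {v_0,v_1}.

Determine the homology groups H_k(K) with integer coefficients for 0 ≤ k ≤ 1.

Take the total order v_0 < v_1 < v_2 < v_3 on the vertex set. Then K (dimension 1) consists of the simplices:

  0-simplices (4): [v_0], [v_1], [v_2], [v_3]
  1-simplices (4): [v_0,v_1], [v_0,v_2], [v_1,v_3], [v_2,v_3]

Hence C_0 ≅ Z^4, C_1 ≅ Z^4.

∂_1: C_1 → C_0 maps an edge to its endpoints' difference, ∂[p,q] = q − p. For instance
  ∂[v_1,v_3] = [v_3] − [v_1].
The 4×4 boundary matrix has rank 3 and Smith normal form diag(1,1,1).

From H_k ≅ ker(∂_k) / im(∂_{k+1}) we obtain:

  H_0: rank C_0 − rank ∂_1 = 4 − 3 = 1, and the invariant factors of ∂_1 are all 1, so H_0 ≅ Z.
  H_1: rank ker ∂_1 − rank ∂_2 = (4 − 3) − 0 = 1, and there is no ∂_2, so H_1 ≅ Z.

H_0 = Z,  H_1 = Z.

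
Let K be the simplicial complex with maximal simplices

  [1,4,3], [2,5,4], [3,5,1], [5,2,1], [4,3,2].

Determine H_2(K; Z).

H_2 = 0.

Take the total order 1 < 2 < 3 < 4 < 5 on the vertex set. Then K (dimension 2) consists of the simplices:

  0-simplices (5): [1], [2], [3], [4], [5]
  1-simplices (10): [1,2], [1,3], [1,4], [1,5], [2,3], [2,4], [2,5], [3,4], [3,5], [4,5]
  2-simplices (5): [1,2,5], [1,3,4], [1,3,5], [2,3,4], [2,4,5]

so the chain groups are C_0 ≅ Z^5, C_1 ≅ Z^10, C_2 ≅ Z^5.

The boundary map ∂_1: C_1 → C_0 maps an edge to its endpoints' difference, ∂[p,q] = q − p. For instance
  ∂[1,4] = [4] − [1].
The 5×10 boundary matrix has rank 4 and Smith normal form diag(1,1,1,1).

The boundary map ∂_2: C_2 → C_1 maps a triangle to the signed sum of its edges. For instance
  ∂[1,3,5] = [3,5] − [1,5] + [1,3],
  ∂[2,4,5] = [4,5] − [2,5] + [2,4].
The 10×5 boundary matrix has rank 5 and Smith normal form diag(1,1,1,1,1).

Now H_k = ker ∂_k / im ∂_{k+1}, so:

  H_2: rank ker ∂_2 − rank ∂_3 = (5 − 5) − 0 = 0, and there is no ∂_3, so H_2 = 0.

(K is a triangulation of the Möbius band.)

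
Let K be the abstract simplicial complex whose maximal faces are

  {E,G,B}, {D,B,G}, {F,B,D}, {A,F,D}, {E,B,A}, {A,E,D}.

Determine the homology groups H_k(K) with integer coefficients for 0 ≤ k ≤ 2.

We work with the vertex ordering A < B < D < E < F < G. The simplices of K, each written with vertices in increasing order, are:

  0-simplices (6): A, B, D, E, F, G
  1-simplices (12): AB, AD, AE, AF, BD, BE, BF, BG, DE, DF, DG, EG
  2-simplices (6): ABE, ADE, ADF, BDF, BDG, BEG

Hence C_0 ≅ Z^6, C_1 ≅ Z^12, C_2 ≅ Z^6.

The boundary map ∂_1: C_1 → C_0 is given by ∂[p,q] = [q] − [p]. For instance
  ∂BE = E − B.
The 6×12 boundary matrix has rank 5 and Smith normal form diag(1,1,1,1,1).

The boundary map ∂_2: C_2 → C_1 acts by ∂[p,q,r] = [q,r] − [p,r] + [p,q]. For instance
  ∂ADE = DE − AE + AD,
  ∂BEG = EG − BG + BE.
As a 12×6 matrix over Z this has rank 6, with invariant factors (1,1,1,1,1,1).

Now H_k = ker ∂_k / im ∂_{k+1}, so:

  H_0: rank C_0 − rank ∂_1 = 6 − 5 = 1, and the invariant factors of ∂_1 are all 1, so H_0 ≅ Z.
  H_1: rank ker ∂_1 − rank ∂_2 = (12 − 5) − 6 = 1, and the invariant factors of ∂_2 are all 1, so H_1 ≅ Z.
  H_2: rank ker ∂_2 − rank ∂_3 = (6 − 6) − 0 = 0, and there is no ∂_3, so H_2 ≅ 0.

(K is a triangulation of the cylinder S^1 x I.)

H_0 ≅ Z,  H_1 ≅ Z,  H_2 = 0.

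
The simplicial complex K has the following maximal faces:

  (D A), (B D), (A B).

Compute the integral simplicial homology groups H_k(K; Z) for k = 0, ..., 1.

We work with the vertex ordering A < B < D. The simplices of K, each written with vertices in increasing order, are:

  0-simplices (3): A, B, D
  1-simplices (3): AB, AD, BD

giving chain groups C_0 ≅ Z^3, C_1 ≅ Z^3.

The boundary map ∂_1: C_1 → C_0 sends each edge [p,q] (with p < q) to q − p. For instance
  ∂AB = B − A.
The resulting 3×3 matrix has rank 2, and its Smith normal form has invariant factors (1,1).

Now H_k = ker ∂_k / im ∂_{k+1}, so:

  H_0: rank C_0 − rank ∂_1 = 3 − 2 = 1, and the invariant factors of ∂_1 are all 1, so H_0 = Z.
  H_1: rank ker ∂_1 − rank ∂_2 = (3 − 2) − 0 = 1, and there is no ∂_2, so H_1 = Z.

As a check, the Euler characteristic is 3 − 3 = 0, which agrees with 1 − 1 = 0.
(K is a triangulation of the circle S^1.)

H_0 ≅ Z,  H_1 ≅ Z.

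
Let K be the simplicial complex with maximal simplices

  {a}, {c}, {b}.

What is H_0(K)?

H_0 = Z^3.

We work with the vertex ordering a < b < c. The simplices of K, each written with vertices in increasing order, are:

  0-simplices (3): a, b, c

giving chain groups C_0 ≅ Z^3.

Computing H_k = (kernel of ∂_k) / (image of ∂_{k+1}):

  H_0: rank C_0 − rank ∂_1 = 3 − 0 = 3, and there is no ∂_1, so H_0 ≅ Z^3.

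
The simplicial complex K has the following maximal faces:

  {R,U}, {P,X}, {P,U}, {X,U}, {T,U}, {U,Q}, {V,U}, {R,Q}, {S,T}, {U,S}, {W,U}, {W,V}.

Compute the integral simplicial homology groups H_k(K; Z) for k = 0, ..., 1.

We work with the vertex ordering P < Q < R < S < T < U < V < W < X. The simplices of K, each written with vertices in increasing order, are:

  0-simplices (9): P, Q, R, S, T, U, V, W, X
  1-simplices (12): PU, PX, QR, QU, RU, ST, SU, TU, UV, UW, UX, VW

Hence C_0 ≅ Z^9, C_1 ≅ Z^12.

∂_1: C_1 → C_0 is given by ∂[p,q] = [q] − [p]. For instance
  ∂PX = X − P.
This gives a 9×12 integer matrix of rank 8; reducing to Smith normal form yields diagonal entries (1,1,1,1,1,1,1,1).

From H_k ≅ ker(∂_k) / im(∂_{k+1}) we obtain:

  H_0: rank C_0 − rank ∂_1 = 9 − 8 = 1, and the invariant factors of ∂_1 are all 1, so H_0 = Z.
  H_1: rank ker ∂_1 − rank ∂_2 = (12 − 8) − 0 = 4, and there is no ∂_2, so H_1 = Z^4.

H_0 = Z,  H_1 = Z^4.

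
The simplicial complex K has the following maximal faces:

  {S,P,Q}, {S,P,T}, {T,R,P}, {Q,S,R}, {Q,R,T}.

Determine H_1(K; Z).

We work with the vertex ordering P < Q < R < S < T. The simplices of K, each written with vertices in increasing order, are:

  0-simplices (5): P, Q, R, S, T
  1-simplices (10): PQ, PR, PS, PT, QR, QS, QT, RS, RT, ST
  2-simplices (5): PQS, PRT, PST, QRS, QRT

giving chain groups C_0 ≅ Z^5, C_1 ≅ Z^10, C_2 ≅ Z^5.

∂_1: C_1 → C_0 is given by ∂[p,q] = [q] − [p]. For instance
  ∂QS = S − Q.
This gives a 5×10 integer matrix of rank 4; reducing to Smith normal form yields diagonal entries (1,1,1,1).

The boundary map ∂_2: C_2 → C_1 maps a triangle to the signed sum of its edges. For instance
  ∂PST = ST − PT + PS,
  ∂PQS = QS − PS + PQ.
The 10×5 boundary matrix has rank 5 and Smith normal form diag(1,1,1,1,1).

Computing H_k = (kernel of ∂_k) / (image of ∂_{k+1}):

  H_1: rank ker ∂_1 − rank ∂_2 = (10 − 4) − 5 = 1, and the invariant factors of ∂_2 are all 1, so H_1 = Z.

(K is a triangulation of the Möbius band.)

H_1 = Z.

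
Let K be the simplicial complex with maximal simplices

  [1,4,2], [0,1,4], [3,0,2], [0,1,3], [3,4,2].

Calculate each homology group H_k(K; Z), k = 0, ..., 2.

Fix the vertex order 0 < 1 < 2 < 3 < 4 and write every simplex with vertices in increasing order. Then dim K = 2 and the simplices of K are:

  0-simplices (5): [0], [1], [2], [3], [4]
  1-simplices (10): [0,1], [0,2], [0,3], [0,4], [1,2], [1,3], [1,4], [2,3], [2,4], [3,4]
  2-simplices (5): [0,1,3], [0,1,4], [0,2,3], [1,2,4], [2,3,4]

so the chain groups are C_0 ≅ Z^5, C_1 ≅ Z^10, C_2 ≅ Z^5.

∂_1: C_1 → C_0 sends each edge [p,q] (with p < q) to q − p.
The resulting 5×10 matrix has rank 4, and its Smith normal form has invariant factors (1,1,1,1).

∂_2: C_2 → C_1 sends each 2-simplex [p,q,r] to [q,r] − [p,r] + [p,q]. For instance
  ∂[1,2,4] = [2,4] − [1,4] + [1,2],
  ∂[2,3,4] = [3,4] − [2,4] + [2,3].
As a 10×5 matrix over Z this has rank 5, with invariant factors (1,1,1,1,1).

Computing H_k = (kernel of ∂_k) / (image of ∂_{k+1}):

  H_0: rank C_0 − rank ∂_1 = 5 − 4 = 1, and the invariant factors of ∂_1 are all 1, so H_0 = Z.
  H_1: rank ker ∂_1 − rank ∂_2 = (10 − 4) − 5 = 1, and the invariant factors of ∂_2 are all 1, so H_1 = Z.
  H_2: rank ker ∂_2 − rank ∂_3 = (5 − 5) − 0 = 0, and there is no ∂_3, so H_2 = 0.

H_0 ≅ Z,  H_1 ≅ Z,  H_2 = 0.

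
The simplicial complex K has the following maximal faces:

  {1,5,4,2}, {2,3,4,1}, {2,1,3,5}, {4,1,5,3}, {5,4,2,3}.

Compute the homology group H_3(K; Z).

K has 5 vertices, 10 edges, 10 triangles, 5 3-simplices.
rank ∂_3 = 4, rank ∂_4 = 0 ⇒ b_3 = 5 − 4 − 0 = 1. So H_3 ≅ Z.

H_3 = Z.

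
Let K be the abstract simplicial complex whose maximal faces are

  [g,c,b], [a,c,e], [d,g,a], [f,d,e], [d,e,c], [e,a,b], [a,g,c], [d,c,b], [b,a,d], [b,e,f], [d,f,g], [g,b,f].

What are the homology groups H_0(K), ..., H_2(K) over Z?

H_0 = Z,  H_1 = Z/2,  H_2 = 0.

We work with the vertex ordering a < b < c < d < e < f < g. The simplices of K, each written with vertices in increasing order, are:

  0-simplices (7): a, b, c, d, e, f, g
  1-simplices (18): ab, ac, ad, ae, ag, bc, bd, be, bf, bg, cd, ce, cg, de, df, dg, ef, fg
  2-simplices (12): abd, abe, ace, acg, adg, bcd, bcg, bef, bfg, cde, def, dfg

Hence C_0 ≅ Z^7, C_1 ≅ Z^18, C_2 ≅ Z^12.

Boundary ∂_1: C_1 → C_0 sends each edge [p,q] (with p < q) to q − p. For instance
  ∂ae = e − a.
The 7×18 boundary matrix has rank 6 and Smith normal form diag(1,1,1,1,1,1).

The boundary map ∂_2: C_2 → C_1 maps a triangle to the signed sum of its edges. For instance
  ∂adg = dg − ag + ad,
  ∂abd = bd − ad + ab.
The resulting 18×12 matrix has rank 12, and its Smith normal form has invariant factors (1,1,1,1,1,1,1,1,1,1,1,2).

From H_k ≅ ker(∂_k) / im(∂_{k+1}) we obtain:

  H_0: rank C_0 − rank ∂_1 = 7 − 6 = 1, and the invariant factors of ∂_1 are all 1, so H_0 = Z.
  H_1: rank ker ∂_1 − rank ∂_2 = (18 − 6) − 12 = 0, and ∂_2 has invariant factor 2 > 1, so H_1 = Z/2.
  H_2: rank ker ∂_2 − rank ∂_3 = (12 − 12) − 0 = 0, and there is no ∂_3, so H_2 = 0.

As a check, the Euler characteristic is 7 − 18 + 12 = 1, which agrees with 1 − 0 + 0 = 1.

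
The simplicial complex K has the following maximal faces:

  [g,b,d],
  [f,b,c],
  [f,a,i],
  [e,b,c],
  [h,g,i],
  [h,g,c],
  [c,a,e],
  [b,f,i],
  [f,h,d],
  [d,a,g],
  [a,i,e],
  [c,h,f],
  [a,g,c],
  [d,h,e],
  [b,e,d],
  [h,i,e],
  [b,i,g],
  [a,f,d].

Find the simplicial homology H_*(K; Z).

H_0 = Z,  H_1 = Z^2,  H_2 = Z.

Take the total order a < b < c < d < e < f < g < h < i on the vertex set. Then K (dimension 2) consists of the simplices:

  0-simplices (9): a, b, c, d, e, f, g, h, i
  1-simplices (27): ac, ad, ae, af, ag, ai, bc, bd, be, bf, bg, bi, ce, cf, cg, ch, de, df, dg, dh, eh, ei, fh, fi, gh, gi, hi
  2-simplices (18): ace, acg, adf, adg, aei, afi, bce, bcf, bde, bdg, bfi, bgi, cfh, cgh, deh, dfh, ehi, ghi

so the chain groups are C_0 ≅ Z^9, C_1 ≅ Z^27, C_2 ≅ Z^18.

The boundary map ∂_1: C_1 → C_0 is given by ∂[p,q] = [q] − [p]. For instance
  ∂df = f − d.
The resulting 9×27 matrix has rank 8, and its Smith normal form has invariant factors (1,1,1,1,1,1,1,1).

Boundary ∂_2: C_2 → C_1 sends each 2-simplex [p,q,r] to [q,r] − [p,r] + [p,q]. For instance
  ∂bfi = fi − bi + bf,
  ∂acg = cg − ag + ac.
The resulting 27×18 matrix has rank 17, and its Smith normal form has invariant factors (1,1,1,1,1,1,1,1,1,1,1,1,1,1,1,1,1).

Computing H_k = (kernel of ∂_k) / (image of ∂_{k+1}):

  H_0: rank C_0 − rank ∂_1 = 9 − 8 = 1, and the invariant factors of ∂_1 are all 1, so H_0 ≅ Z.
  H_1: rank ker ∂_1 − rank ∂_2 = (27 − 8) − 17 = 2, and the invariant factors of ∂_2 are all 1, so H_1 ≅ Z^2.
  H_2: rank ker ∂_2 − rank ∂_3 = (18 − 17) − 0 = 1, and there is no ∂_3, so H_2 ≅ Z.

(K is a triangulation of the torus T^2.)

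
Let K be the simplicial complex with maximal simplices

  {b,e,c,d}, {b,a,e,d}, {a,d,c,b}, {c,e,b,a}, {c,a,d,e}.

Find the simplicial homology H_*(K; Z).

We work with the vertex ordering a < b < c < d < e. The simplices of K, each written with vertices in increasing order, are:

  0-simplices (5): a, b, c, d, e
  1-simplices (10): ab, ac, ad, ae, bc, bd, be, cd, ce, de
  2-simplices (10): abc, abd, abe, acd, ace, ade, bcd, bce, bde, cde
  3-simplices (5): abcd, abce, abde, acde, bcde

so the chain groups are C_0 ≅ Z^5, C_1 ≅ Z^10, C_2 ≅ Z^10, C_3 ≅ Z^5.

The boundary map ∂_1: C_1 → C_0 is given by ∂[p,q] = [q] − [p]. For instance
  ∂de = e − d.
As a 5×10 matrix over Z this has rank 4, with invariant factors (1,1,1,1).

The boundary map ∂_2: C_2 → C_1 sends each 2-simplex [p,q,r] to [q,r] − [p,r] + [p,q]. For instance
  ∂bce = ce − be + bc,
  ∂bcd = cd − bd + bc.
As a 10×10 matrix over Z this has rank 6, with invariant factors (1,1,1,1,1,1).

The boundary map ∂_3: C_3 → C_2 sends each 3-simplex σ to the alternating sum Σ_i (−1)^i (σ with its i-th vertex removed). For instance
  ∂abcd = bcd − acd + abd − abc,
  ∂abde = bde − ade + abe − abd.
This gives a 10×5 integer matrix of rank 4; reducing to Smith normal form yields diagonal entries (1,1,1,1).

Now H_k = ker ∂_k / im ∂_{k+1}, so:

  H_0: rank C_0 − rank ∂_1 = 5 − 4 = 1, and the invariant factors of ∂_1 are all 1, so H_0 ≅ Z.
  H_1: rank ker ∂_1 − rank ∂_2 = (10 − 4) − 6 = 0, and the invariant factors of ∂_2 are all 1, so H_1 ≅ 0.
  H_2: rank ker ∂_2 − rank ∂_3 = (10 − 6) − 4 = 0, and the invariant factors of ∂_3 are all 1, so H_2 ≅ 0.
  H_3: rank ker ∂_3 − rank ∂_4 = (5 − 4) − 0 = 1, and there is no ∂_4, so H_3 ≅ Z.

As a check, the Euler characteristic is 5 − 10 + 10 − 5 = 0, which agrees with 1 − 0 + 0 − 1 = 0.
(K is a triangulation of the 3-sphere S^3.)

H_0 ≅ Z,  H_1 = 0,  H_2 = 0,  H_3 ≅ Z.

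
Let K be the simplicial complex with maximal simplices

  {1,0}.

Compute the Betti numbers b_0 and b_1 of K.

K has 2 vertices, 1 edge.
rank ∂_0 = 0, rank ∂_1 = 1 ⇒ b_0 = 2 − 0 − 1 = 1; all invariant factors of ∂_1 are 1 so no torsion. So H_0 ≅ Z.
rank ∂_1 = 1, rank ∂_2 = 0 ⇒ b_1 = 1 − 1 − 0 = 0. So H_1 ≅ 0.

b_0 = 1, b_1 = 0.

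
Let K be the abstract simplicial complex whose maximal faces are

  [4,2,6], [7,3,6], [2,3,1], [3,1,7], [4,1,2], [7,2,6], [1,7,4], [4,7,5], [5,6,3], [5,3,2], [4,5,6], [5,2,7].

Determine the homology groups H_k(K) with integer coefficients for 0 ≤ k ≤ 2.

H_0 = Z,  H_1 = Z_2,  H_2 = 0.

K has 7 vertices, 18 edges, 12 triangles.
rank ∂_0 = 0, rank ∂_1 = 6 ⇒ b_0 = 7 − 0 − 6 = 1; all invariant factors of ∂_1 are 1 so no torsion. So H_0 ≅ Z.
rank ∂_1 = 6, rank ∂_2 = 12 ⇒ b_1 = 18 − 6 − 12 = 0; ∂_2 has invariant factor(s) [2] giving torsion. So H_1 ≅ Z_2.
rank ∂_2 = 12, rank ∂_3 = 0 ⇒ b_2 = 12 − 12 − 0 = 0. So H_2 ≅ 0.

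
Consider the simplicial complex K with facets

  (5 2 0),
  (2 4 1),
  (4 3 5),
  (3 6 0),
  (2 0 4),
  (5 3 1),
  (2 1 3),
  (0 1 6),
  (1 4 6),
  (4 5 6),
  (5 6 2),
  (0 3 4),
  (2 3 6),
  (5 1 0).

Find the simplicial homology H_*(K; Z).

H_0 = Z,  H_1 = Z^2,  H_2 = Z.

K has 7 vertices, 21 edges, 14 triangles.
rank ∂_0 = 0, rank ∂_1 = 6 ⇒ b_0 = 7 − 0 − 6 = 1; all invariant factors of ∂_1 are 1 so no torsion. So H_0 = Z.
rank ∂_1 = 6, rank ∂_2 = 13 ⇒ b_1 = 21 − 6 − 13 = 2; all invariant factors of ∂_2 are 1 so no torsion. So H_1 = Z^2.
rank ∂_2 = 13, rank ∂_3 = 0 ⇒ b_2 = 14 − 13 − 0 = 1. So H_2 = Z.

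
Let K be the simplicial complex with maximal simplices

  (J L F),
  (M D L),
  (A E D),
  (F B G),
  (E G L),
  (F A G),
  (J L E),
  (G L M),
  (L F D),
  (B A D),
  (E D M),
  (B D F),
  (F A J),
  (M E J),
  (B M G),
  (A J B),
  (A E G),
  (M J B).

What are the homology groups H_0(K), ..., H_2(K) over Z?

H_0 = Z,  H_1 = Z ⊕ Z/2,  H_2 = 0.

Take the total order A < B < D < E < F < G < J < L < M on the vertex set. Then K (dimension 2) consists of the simplices:

  0-simplices (9): A, B, D, E, F, G, J, L, M
  1-simplices (27): AB, AD, AE, AF, AG, AJ, BD, BF, BG, BJ, BM, DE, DF, DL, DM, EG, EJ, EL, EM, FG, FJ, FL, GL, GM, JL, JM, LM
  2-simplices (18): ABD, ABJ, ADE, AEG, AFG, AFJ, BDF, BFG, BGM, BJM, DEM, DFL, DLM, EGL, EJL, EJM, FJL, GLM

Hence C_0 ≅ Z^9, C_1 ≅ Z^27, C_2 ≅ Z^18.

Boundary ∂_1: C_1 → C_0 sends each edge [p,q] (with p < q) to q − p.
The 9×27 boundary matrix has rank 8 and Smith normal form diag(1,1,1,1,1,1,1,1).

The boundary map ∂_2: C_2 → C_1 sends each 2-simplex [p,q,r] to [q,r] − [p,r] + [p,q]. For instance
  ∂BDF = DF − BF + BD,
  ∂EGL = GL − EL + EG.
As a 27×18 matrix over Z this has rank 18, with invariant factors (1,1,1,1,1,1,1,1,1,1,1,1,1,1,1,1,1,2).

Computing H_k = (kernel of ∂_k) / (image of ∂_{k+1}):

  H_0: rank C_0 − rank ∂_1 = 9 − 8 = 1, and the invariant factors of ∂_1 are all 1, so H_0 ≅ Z.
  H_1: rank ker ∂_1 − rank ∂_2 = (27 − 8) − 18 = 1, and ∂_2 has invariant factor 2 > 1, so H_1 ≅ Z ⊕ Z/2.
  H_2: rank ker ∂_2 − rank ∂_3 = (18 − 18) − 0 = 0, and there is no ∂_3, so H_2 ≅ 0.

As a check, the Euler characteristic is 9 − 27 + 18 = 0, which agrees with 1 − 1 + 0 = 0.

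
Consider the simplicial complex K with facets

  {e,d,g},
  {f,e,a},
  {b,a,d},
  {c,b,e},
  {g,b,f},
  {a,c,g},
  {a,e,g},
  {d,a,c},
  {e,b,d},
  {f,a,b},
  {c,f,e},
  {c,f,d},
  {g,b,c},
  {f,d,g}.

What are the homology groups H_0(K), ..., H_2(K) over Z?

K has 7 vertices, 21 edges, 14 triangles.
rank ∂_0 = 0, rank ∂_1 = 6 ⇒ b_0 = 7 − 0 − 6 = 1; all invariant factors of ∂_1 are 1 so no torsion. So H_0 = Z.
rank ∂_1 = 6, rank ∂_2 = 13 ⇒ b_1 = 21 − 6 − 13 = 2; all invariant factors of ∂_2 are 1 so no torsion. So H_1 = Z^2.
rank ∂_2 = 13, rank ∂_3 = 0 ⇒ b_2 = 14 − 13 − 0 = 1. So H_2 = Z.

H_0 ≅ Z,  H_1 ≅ Z^2,  H_2 ≅ Z.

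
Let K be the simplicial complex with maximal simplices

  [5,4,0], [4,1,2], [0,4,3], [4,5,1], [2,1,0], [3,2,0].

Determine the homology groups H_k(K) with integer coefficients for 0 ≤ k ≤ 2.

K has 6 vertices, 12 edges, 6 triangles.
rank ∂_0 = 0, rank ∂_1 = 5 ⇒ b_0 = 6 − 0 − 5 = 1; all invariant factors of ∂_1 are 1 so no torsion. So H_0 ≅ Z.
rank ∂_1 = 5, rank ∂_2 = 6 ⇒ b_1 = 12 − 5 − 6 = 1; all invariant factors of ∂_2 are 1 so no torsion. So H_1 ≅ Z.
rank ∂_2 = 6, rank ∂_3 = 0 ⇒ b_2 = 6 − 6 − 0 = 0. So H_2 ≅ 0.

H_0 ≅ Z,  H_1 ≅ Z,  H_2 = 0.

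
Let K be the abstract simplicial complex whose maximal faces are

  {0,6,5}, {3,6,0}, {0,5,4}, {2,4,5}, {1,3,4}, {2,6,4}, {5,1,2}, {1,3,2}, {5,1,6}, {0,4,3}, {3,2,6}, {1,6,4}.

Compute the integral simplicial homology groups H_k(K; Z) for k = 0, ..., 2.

H_0 = Z,  H_1 = Z/2,  H_2 = 0.

We work with the vertex ordering 0 < 1 < 2 < 3 < 4 < 5 < 6. The simplices of K, each written with vertices in increasing order, are:

  0-simplices (7): [0], [1], [2], [3], [4], [5], [6]
  1-simplices (18): [0,3], [0,4], [0,5], [0,6], [1,2], [1,3], [1,4], [1,5], [1,6], [2,3], [2,4], [2,5], [2,6], [3,4], [3,6], [4,5], [4,6], [5,6]
  2-simplices (12): [0,3,4], [0,3,6], [0,4,5], [0,5,6], [1,2,3], [1,2,5], [1,3,4], [1,4,6], [1,5,6], [2,3,6], [2,4,5], [2,4,6]

so the chain groups are C_0 ≅ Z^7, C_1 ≅ Z^18, C_2 ≅ Z^12.

Boundary ∂_1: C_1 → C_0 maps an edge to its endpoints' difference, ∂[p,q] = q − p. For instance
  ∂[4,6] = [6] − [4].
The 7×18 boundary matrix has rank 6 and Smith normal form diag(1,1,1,1,1,1).

Boundary ∂_2: C_2 → C_1 maps a triangle to the signed sum of its edges. For instance
  ∂[2,4,5] = [4,5] − [2,5] + [2,4],
  ∂[1,2,3] = [2,3] − [1,3] + [1,2].
The resulting 18×12 matrix has rank 12, and its Smith normal form has invariant factors (1,1,1,1,1,1,1,1,1,1,1,2).

Now H_k = ker ∂_k / im ∂_{k+1}, so:

  H_0: rank C_0 − rank ∂_1 = 7 − 6 = 1, and the invariant factors of ∂_1 are all 1, so H_0 ≅ Z.
  H_1: rank ker ∂_1 − rank ∂_2 = (18 − 6) − 12 = 0, and ∂_2 has invariant factor 2 > 1, so H_1 ≅ Z/2.
  H_2: rank ker ∂_2 − rank ∂_3 = (12 − 12) − 0 = 0, and there is no ∂_3, so H_2 ≅ 0.

As a check, the Euler characteristic is 7 − 18 + 12 = 1, which agrees with 1 − 0 + 0 = 1.
(K is a triangulation of the real projective plane RP^2.)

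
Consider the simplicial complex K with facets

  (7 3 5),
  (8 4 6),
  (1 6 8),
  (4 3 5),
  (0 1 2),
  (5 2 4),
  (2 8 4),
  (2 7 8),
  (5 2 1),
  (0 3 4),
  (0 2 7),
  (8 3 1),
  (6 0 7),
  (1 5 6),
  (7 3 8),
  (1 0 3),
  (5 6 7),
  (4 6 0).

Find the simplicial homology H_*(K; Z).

K has 9 vertices, 27 edges, 18 triangles.
rank ∂_0 = 0, rank ∂_1 = 8 ⇒ b_0 = 9 − 0 − 8 = 1; all invariant factors of ∂_1 are 1 so no torsion. So H_0 = Z.
rank ∂_1 = 8, rank ∂_2 = 17 ⇒ b_1 = 27 − 8 − 17 = 2; all invariant factors of ∂_2 are 1 so no torsion. So H_1 = Z^2.
rank ∂_2 = 17, rank ∂_3 = 0 ⇒ b_2 = 18 − 17 − 0 = 1. So H_2 = Z.

H_0 = Z,  H_1 = Z^2,  H_2 = Z.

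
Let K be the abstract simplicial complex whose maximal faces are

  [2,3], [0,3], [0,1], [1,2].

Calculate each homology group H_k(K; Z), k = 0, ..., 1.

H_0 ≅ Z,  H_1 ≅ Z.

Order the vertices as 0 < 1 < 2 < 3. Listing each simplex with vertices in this order, K has dimension 1 with simplices:

  0-simplices (4): [0], [1], [2], [3]
  1-simplices (4): [0,1], [0,3], [1,2], [2,3]

Hence C_0 ≅ Z^4, C_1 ≅ Z^4.

Boundary ∂_1: C_1 → C_0 is given by ∂[p,q] = [q] − [p].
This gives a 4×4 integer matrix of rank 3; reducing to Smith normal form yields diagonal entries (1,1,1).

Computing H_k = (kernel of ∂_k) / (image of ∂_{k+1}):

  H_0: rank C_0 − rank ∂_1 = 4 − 3 = 1, and the invariant factors of ∂_1 are all 1, so H_0 ≅ Z.
  H_1: rank ker ∂_1 − rank ∂_2 = (4 − 3) − 0 = 1, and there is no ∂_2, so H_1 ≅ Z.

As a check, the Euler characteristic is 4 − 4 = 0, which agrees with 1 − 1 = 0.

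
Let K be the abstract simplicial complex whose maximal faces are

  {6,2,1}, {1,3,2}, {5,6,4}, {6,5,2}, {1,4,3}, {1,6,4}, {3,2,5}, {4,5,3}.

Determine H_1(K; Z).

H_1 = 0.

Fix the vertex order 1 < 2 < 3 < 4 < 5 < 6 and write every simplex with vertices in increasing order. Then dim K = 2 and the simplices of K are:

  0-simplices (6): [1], [2], [3], [4], [5], [6]
  1-simplices (12): [1,2], [1,3], [1,4], [1,6], [2,3], [2,5], [2,6], [3,4], [3,5], [4,5], [4,6], [5,6]
  2-simplices (8): [1,2,3], [1,2,6], [1,3,4], [1,4,6], [2,3,5], [2,5,6], [3,4,5], [4,5,6]

Hence C_0 ≅ Z^6, C_1 ≅ Z^12, C_2 ≅ Z^8.

∂_1: C_1 → C_0 sends each edge [p,q] (with p < q) to q − p. For instance
  ∂[1,2] = [2] − [1].
The 6×12 boundary matrix has rank 5 and Smith normal form diag(1,1,1,1,1).

∂_2: C_2 → C_1 acts by ∂[p,q,r] = [q,r] − [p,r] + [p,q]. For instance
  ∂[3,4,5] = [4,5] − [3,5] + [3,4],
  ∂[1,2,6] = [2,6] − [1,6] + [1,2].
The resulting 12×8 matrix has rank 7, and its Smith normal form has invariant factors (1,1,1,1,1,1,1).

Now H_k = ker ∂_k / im ∂_{k+1}, so:

  H_1: rank ker ∂_1 − rank ∂_2 = (12 − 5) − 7 = 0, and the invariant factors of ∂_2 are all 1, so H_1 = 0.

(K is a triangulation of the 2-sphere S^2.)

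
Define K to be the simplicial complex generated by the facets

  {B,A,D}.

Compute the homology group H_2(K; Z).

K has 3 vertices, 3 edges, 1 triangle.
rank ∂_2 = 1, rank ∂_3 = 0 ⇒ b_2 = 1 − 1 − 0 = 0. So H_2 ≅ 0.

H_2 = 0.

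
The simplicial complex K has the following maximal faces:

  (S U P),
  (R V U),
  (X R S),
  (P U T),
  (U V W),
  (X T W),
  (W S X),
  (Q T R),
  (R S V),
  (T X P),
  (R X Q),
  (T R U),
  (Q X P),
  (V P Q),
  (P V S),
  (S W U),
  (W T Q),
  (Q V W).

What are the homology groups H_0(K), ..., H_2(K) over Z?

H_0 = Z,  H_1 = Z ⊕ Z/2,  H_2 = 0.

Fix the vertex order P < Q < R < S < T < U < V < W < X and write every simplex with vertices in increasing order. Then dim K = 2 and the simplices of K are:

  0-simplices (9): P, Q, R, S, T, U, V, W, X
  1-simplices (27): PQ, PS, PT, PU, PV, PX, QR, QT, QV, QW, QX, RS, RT, RU, RV, RX, SU, SV, SW, SX, TU, TW, TX, UV, UW, VW, WX
  2-simplices (18): PQV, PQX, PSU, PSV, PTU, PTX, QRT, QRX, QTW, QVW, RSV, RSX, RTU, RUV, SUW, SWX, TWX, UVW

giving chain groups C_0 ≅ Z^9, C_1 ≅ Z^27, C_2 ≅ Z^18.

∂_1: C_1 → C_0 sends each edge [p,q] (with p < q) to q − p. For instance
  ∂SX = X − S.
As a 9×27 matrix over Z this has rank 8, with invariant factors (1,1,1,1,1,1,1,1).

The boundary map ∂_2: C_2 → C_1 sends each 2-simplex [p,q,r] to [q,r] − [p,r] + [p,q]. For instance
  ∂PSV = SV − PV + PS,
  ∂PTU = TU − PU + PT.
The 27×18 boundary matrix has rank 18 and Smith normal form diag(1,1,1,1,1,1,1,1,1,1,1,1,1,1,1,1,1,2).

Now H_k = ker ∂_k / im ∂_{k+1}, so:

  H_0: rank C_0 − rank ∂_1 = 9 − 8 = 1, and the invariant factors of ∂_1 are all 1, so H_0 = Z.
  H_1: rank ker ∂_1 − rank ∂_2 = (27 − 8) − 18 = 1, and ∂_2 has invariant factor 2 > 1, so H_1 = Z ⊕ Z/2.
  H_2: rank ker ∂_2 − rank ∂_3 = (18 − 18) − 0 = 0, and there is no ∂_3, so H_2 = 0.

As a check, the Euler characteristic is 9 − 27 + 18 = 0, which agrees with 1 − 1 + 0 = 0.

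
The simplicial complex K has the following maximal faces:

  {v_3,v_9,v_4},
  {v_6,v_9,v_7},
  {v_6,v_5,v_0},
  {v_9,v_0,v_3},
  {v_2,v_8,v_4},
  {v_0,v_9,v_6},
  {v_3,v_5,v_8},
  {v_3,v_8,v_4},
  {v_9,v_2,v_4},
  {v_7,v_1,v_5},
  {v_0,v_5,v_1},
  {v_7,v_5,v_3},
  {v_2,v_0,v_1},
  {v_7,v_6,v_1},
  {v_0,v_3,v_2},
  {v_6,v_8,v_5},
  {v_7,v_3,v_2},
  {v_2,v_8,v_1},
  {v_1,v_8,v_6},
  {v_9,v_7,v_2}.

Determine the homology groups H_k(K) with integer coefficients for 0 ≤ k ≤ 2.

We work with the vertex ordering v_0 < v_1 < v_2 < v_3 < v_4 < v_5 < v_6 < v_7 < v_8 < v_9. The simplices of K, each written with vertices in increasing order, are:

  0-simplices (10): [v_0], [v_1], [v_2], [v_3], [v_4], [v_5], [v_6], [v_7], [v_8], [v_9]
  1-simplices (30): (30 of them)
  2-simplices (20): (20 of them)

Hence C_0 ≅ Z^10, C_1 ≅ Z^30, C_2 ≅ Z^20.

Boundary ∂_1: C_1 → C_0 sends each edge [p,q] (with p < q) to q − p. For instance
  ∂[v_0,v_5] = [v_5] − [v_0].
The 10×30 boundary matrix has rank 9 and Smith normal form diag(1,1,1,1,1,1,1,1,1).

The boundary map ∂_2: C_2 → C_1 maps a triangle to the signed sum of its edges. For instance
  ∂[v_2,v_3,v_7] = [v_3,v_7] − [v_2,v_7] + [v_2,v_3],
  ∂[v_0,v_1,v_2] = [v_1,v_2] − [v_0,v_2] + [v_0,v_1].
As a 30×20 matrix over Z this has rank 20, with invariant factors (1,1,1,1,1,1,1,1,1,1,1,1,1,1,1,1,1,1,1,2).

Computing H_k = (kernel of ∂_k) / (image of ∂_{k+1}):

  H_0: rank C_0 − rank ∂_1 = 10 − 9 = 1, and the invariant factors of ∂_1 are all 1, so H_0 = Z.
  H_1: rank ker ∂_1 − rank ∂_2 = (30 − 9) − 20 = 1, and ∂_2 has invariant factor 2 > 1, so H_1 = Z ⊕ Z_2.
  H_2: rank ker ∂_2 − rank ∂_3 = (20 − 20) − 0 = 0, and there is no ∂_3, so H_2 = 0.

H_0 = Z,  H_1 = Z ⊕ Z_2,  H_2 = 0.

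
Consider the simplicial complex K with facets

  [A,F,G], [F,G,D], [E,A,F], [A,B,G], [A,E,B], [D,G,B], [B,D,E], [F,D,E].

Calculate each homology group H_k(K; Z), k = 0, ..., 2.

Order the vertices as A < B < D < E < F < G. Listing each simplex with vertices in this order, K has dimension 2 with simplices:

  0-simplices (6): A, B, D, E, F, G
  1-simplices (12): AB, AE, AF, AG, BD, BE, BG, DE, DF, DG, EF, FG
  2-simplices (8): ABE, ABG, AEF, AFG, BDE, BDG, DEF, DFG

Hence C_0 ≅ Z^6, C_1 ≅ Z^12, C_2 ≅ Z^8.

The boundary map ∂_1: C_1 → C_0 sends each edge [p,q] (with p < q) to q − p.
The resulting 6×12 matrix has rank 5, and its Smith normal form has invariant factors (1,1,1,1,1).

Boundary ∂_2: C_2 → C_1 acts by ∂[p,q,r] = [q,r] − [p,r] + [p,q]. For instance
  ∂AEF = EF − AF + AE,
  ∂ABE = BE − AE + AB.
This gives a 12×8 integer matrix of rank 7; reducing to Smith normal form yields diagonal entries (1,1,1,1,1,1,1).

Reading off H_k = ker ∂_k / im ∂_{k+1}:

  H_0: rank C_0 − rank ∂_1 = 6 − 5 = 1, and the invariant factors of ∂_1 are all 1, so H_0 ≅ Z.
  H_1: rank ker ∂_1 − rank ∂_2 = (12 − 5) − 7 = 0, and the invariant factors of ∂_2 are all 1, so H_1 ≅ 0.
  H_2: rank ker ∂_2 − rank ∂_3 = (8 − 7) − 0 = 1, and there is no ∂_3, so H_2 ≅ Z.

H_0 = Z,  H_1 = 0,  H_2 = Z.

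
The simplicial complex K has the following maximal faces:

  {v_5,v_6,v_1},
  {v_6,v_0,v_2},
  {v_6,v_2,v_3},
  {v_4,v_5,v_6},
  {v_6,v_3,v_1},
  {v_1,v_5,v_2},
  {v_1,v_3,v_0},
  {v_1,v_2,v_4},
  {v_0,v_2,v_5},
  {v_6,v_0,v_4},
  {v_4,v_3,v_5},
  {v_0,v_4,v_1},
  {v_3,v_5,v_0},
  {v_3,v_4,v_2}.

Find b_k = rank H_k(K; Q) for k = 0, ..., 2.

b_0 = 1, b_1 = 2, b_2 = 1.

Order the vertices as v_0 < v_1 < v_2 < v_3 < v_4 < v_5 < v_6. Listing each simplex with vertices in this order, K has dimension 2 with simplices:

  0-simplices (7): [v_0], [v_1], [v_2], [v_3], [v_4], [v_5], [v_6]
  1-simplices (21): (21 of them)
  2-simplices (14): (14 of them)

so the chain groups are C_0 ≅ Z^7, C_1 ≅ Z^21, C_2 ≅ Z^14.

Boundary ∂_1: C_1 → C_0 is given by ∂[p,q] = [q] − [p]. For instance
  ∂[v_2,v_3] = [v_3] − [v_2].
This gives a 7×21 integer matrix of rank 6; reducing to Smith normal form yields diagonal entries (1,1,1,1,1,1).

The boundary map ∂_2: C_2 → C_1 sends each 2-simplex [p,q,r] to [q,r] − [p,r] + [p,q]. For instance
  ∂[v_1,v_5,v_6] = [v_5,v_6] − [v_1,v_6] + [v_1,v_5],
  ∂[v_0,v_1,v_3] = [v_1,v_3] − [v_0,v_3] + [v_0,v_1].
As a 21×14 matrix over Z this has rank 13, with invariant factors (1,1,1,1,1,1,1,1,1,1,1,1,1).

Computing H_k = (kernel of ∂_k) / (image of ∂_{k+1}):

  H_0: rank C_0 − rank ∂_1 = 7 − 6 = 1, and the invariant factors of ∂_1 are all 1, so H_0 ≅ Z.
  H_1: rank ker ∂_1 − rank ∂_2 = (21 − 6) − 13 = 2, and the invariant factors of ∂_2 are all 1, so H_1 ≅ Z^2.
  H_2: rank ker ∂_2 − rank ∂_3 = (14 − 13) − 0 = 1, and there is no ∂_3, so H_2 ≅ Z.

As a check, the Euler characteristic is 7 − 21 + 14 = 0, which agrees with 1 − 2 + 1 = 0.

Hence the Betti numbers are b_0 = 1, b_1 = 2, b_2 = 1.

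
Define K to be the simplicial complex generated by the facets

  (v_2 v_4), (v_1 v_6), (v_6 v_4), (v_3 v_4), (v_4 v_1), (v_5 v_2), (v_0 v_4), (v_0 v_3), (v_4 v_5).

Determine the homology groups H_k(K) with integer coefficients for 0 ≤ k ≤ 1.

H_0 = Z,  H_1 = Z^3.

We work with the vertex ordering v_0 < v_1 < v_2 < v_3 < v_4 < v_5 < v_6. The simplices of K, each written with vertices in increasing order, are:

  0-simplices (7): [v_0], [v_1], [v_2], [v_3], [v_4], [v_5], [v_6]
  1-simplices (9): [v_0,v_3], [v_0,v_4], [v_1,v_4], [v_1,v_6], [v_2,v_4], [v_2,v_5], [v_3,v_4], [v_4,v_5], [v_4,v_6]

giving chain groups C_0 ≅ Z^7, C_1 ≅ Z^9.

∂_1: C_1 → C_0 maps an edge to its endpoints' difference, ∂[p,q] = q − p. For instance
  ∂[v_1,v_6] = [v_6] − [v_1].
The resulting 7×9 matrix has rank 6, and its Smith normal form has invariant factors (1,1,1,1,1,1).

Computing H_k = (kernel of ∂_k) / (image of ∂_{k+1}):

  H_0: rank C_0 − rank ∂_1 = 7 − 6 = 1, and the invariant factors of ∂_1 are all 1, so H_0 ≅ Z.
  H_1: rank ker ∂_1 − rank ∂_2 = (9 − 6) − 0 = 3, and there is no ∂_2, so H_1 ≅ Z^3.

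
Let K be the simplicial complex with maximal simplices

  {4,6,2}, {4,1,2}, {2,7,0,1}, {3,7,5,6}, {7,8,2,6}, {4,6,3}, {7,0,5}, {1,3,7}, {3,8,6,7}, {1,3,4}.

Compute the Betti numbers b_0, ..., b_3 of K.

b_0 = 1, b_1 = 0, b_2 = 1, b_3 = 0.

We work with the vertex ordering 0 < 1 < 2 < 3 < 4 < 5 < 6 < 7 < 8. The simplices of K, each written with vertices in increasing order, are:

  0-simplices (9): [0], [1], [2], [3], [4], [5], [6], [7], [8]
  1-simplices (23): [0,1], [0,2], [0,5], [0,7], [1,2], [1,3], [1,4], [1,7], [2,4], [2,6], [2,7], [2,8], [3,4], [3,5], [3,6], [3,7], [3,8], [4,6], [5,6], [5,7], [6,7], [6,8], [7,8]
  2-simplices (20): (20 of them)
  3-simplices (4): [0,1,2,7], [2,6,7,8], [3,5,6,7], [3,6,7,8]

so the chain groups are C_0 ≅ Z^9, C_1 ≅ Z^23, C_2 ≅ Z^20, C_3 ≅ Z^4.

∂_1: C_1 → C_0 maps an edge to its endpoints' difference, ∂[p,q] = q − p. For instance
  ∂[3,7] = [7] − [3].
The 9×23 boundary matrix has rank 8 and Smith normal form diag(1,1,1,1,1,1,1,1).

∂_2: C_2 → C_1 acts by ∂[p,q,r] = [q,r] − [p,r] + [p,q]. For instance
  ∂[0,1,7] = [1,7] − [0,7] + [0,1],
  ∂[3,6,8] = [6,8] − [3,8] + [3,6].
The resulting 23×20 matrix has rank 15, and its Smith normal form has invariant factors (1,1,1,1,1,1,1,1,1,1,1,1,1,1,1).

∂_3: C_3 → C_2 sends each 3-simplex σ to the alternating sum Σ_i (−1)^i (σ with its i-th vertex removed). For instance
  ∂[0,1,2,7] = [1,2,7] − [0,2,7] + [0,1,7] − [0,1,2],
  ∂[3,6,7,8] = [6,7,8] − [3,7,8] + [3,6,8] − [3,6,7].
The resulting 20×4 matrix has rank 4, and its Smith normal form has invariant factors (1,1,1,1).

Reading off H_k = ker ∂_k / im ∂_{k+1}:

  H_0: rank C_0 − rank ∂_1 = 9 − 8 = 1, and the invariant factors of ∂_1 are all 1, so H_0 ≅ Z.
  H_1: rank ker ∂_1 − rank ∂_2 = (23 − 8) − 15 = 0, and the invariant factors of ∂_2 are all 1, so H_1 ≅ 0.
  H_2: rank ker ∂_2 − rank ∂_3 = (20 − 15) − 4 = 1, and the invariant factors of ∂_3 are all 1, so H_2 ≅ Z.
  H_3: rank ker ∂_3 − rank ∂_4 = (4 − 4) − 0 = 0, and there is no ∂_4, so H_3 ≅ 0.

Hence the Betti numbers are b_0 = 1, b_1 = 0, b_2 = 1, b_3 = 0.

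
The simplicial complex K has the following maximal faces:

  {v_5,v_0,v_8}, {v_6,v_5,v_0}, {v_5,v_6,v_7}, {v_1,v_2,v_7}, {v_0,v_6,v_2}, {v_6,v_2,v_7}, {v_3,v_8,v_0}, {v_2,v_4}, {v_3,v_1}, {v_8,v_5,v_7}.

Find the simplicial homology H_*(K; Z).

H_0 = Z,  H_1 = Z,  H_2 = 0.

K has 9 vertices, 17 edges, 8 triangles.
rank ∂_0 = 0, rank ∂_1 = 8 ⇒ b_0 = 9 − 0 − 8 = 1; all invariant factors of ∂_1 are 1 so no torsion. So H_0 ≅ Z.
rank ∂_1 = 8, rank ∂_2 = 8 ⇒ b_1 = 17 − 8 − 8 = 1; all invariant factors of ∂_2 are 1 so no torsion. So H_1 ≅ Z.
rank ∂_2 = 8, rank ∂_3 = 0 ⇒ b_2 = 8 − 8 − 0 = 0. So H_2 ≅ 0.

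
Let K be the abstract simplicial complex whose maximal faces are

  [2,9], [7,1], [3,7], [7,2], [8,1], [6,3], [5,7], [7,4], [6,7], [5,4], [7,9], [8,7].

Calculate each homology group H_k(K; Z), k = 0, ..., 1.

H_0 = Z,  H_1 = Z^4.

Take the total order 1 < 2 < 3 < 4 < 5 < 6 < 7 < 8 < 9 on the vertex set. Then K (dimension 1) consists of the simplices:

  0-simplices (9): [1], [2], [3], [4], [5], [6], [7], [8], [9]
  1-simplices (12): [1,7], [1,8], [2,7], [2,9], [3,6], [3,7], [4,5], [4,7], [5,7], [6,7], [7,8], [7,9]

giving chain groups C_0 ≅ Z^9, C_1 ≅ Z^12.

∂_1: C_1 → C_0 maps an edge to its endpoints' difference, ∂[p,q] = q − p.
As a 9×12 matrix over Z this has rank 8, with invariant factors (1,1,1,1,1,1,1,1).

Reading off H_k = ker ∂_k / im ∂_{k+1}:

  H_0: rank C_0 − rank ∂_1 = 9 − 8 = 1, and the invariant factors of ∂_1 are all 1, so H_0 ≅ Z.
  H_1: rank ker ∂_1 − rank ∂_2 = (12 − 8) − 0 = 4, and there is no ∂_2, so H_1 ≅ Z^4.

As a check, the Euler characteristic is 9 − 12 = -3, which agrees with 1 − 4 = -3.
(K is a triangulation of a wedge of 4 circles.)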